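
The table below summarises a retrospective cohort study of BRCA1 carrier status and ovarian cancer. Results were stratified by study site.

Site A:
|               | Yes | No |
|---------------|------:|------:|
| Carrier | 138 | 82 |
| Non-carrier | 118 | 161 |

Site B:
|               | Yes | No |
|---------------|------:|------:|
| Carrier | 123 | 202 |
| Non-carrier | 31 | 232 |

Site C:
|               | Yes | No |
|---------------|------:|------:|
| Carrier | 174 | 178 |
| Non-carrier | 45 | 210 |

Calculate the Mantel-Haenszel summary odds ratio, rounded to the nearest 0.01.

OR_MH = Σ(aᵢdᵢ/nᵢ) / Σ(bᵢcᵢ/nᵢ), where nᵢ is the stratum total.
Stratum 1 (Site A): n = 499; a·d/n = 138·161/499 = 44.5251; b·c/n = 82·118/499 = 19.3908
Stratum 2 (Site B): n = 588; a·d/n = 123·232/588 = 48.5306; b·c/n = 202·31/588 = 10.6497
Stratum 3 (Site C): n = 607; a·d/n = 174·210/607 = 60.1977; b·c/n = 178·45/607 = 13.1960
OR_MH = (44.5251 + 48.5306 + 60.1977) / (19.3908 + 10.6497 + 13.1960) = 153.2534 / 43.2365 = 3.54454

3.54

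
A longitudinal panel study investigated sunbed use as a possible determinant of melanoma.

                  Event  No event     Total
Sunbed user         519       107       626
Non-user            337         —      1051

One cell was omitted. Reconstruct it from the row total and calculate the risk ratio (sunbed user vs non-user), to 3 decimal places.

2.586

The missing cell is in the unexposed row: 1051 − 337 = 714.
So a = 519, b = 107, c = 337, d = 714.
RR = [a/(a+b)] / [c/(c+d)] = (519/626) / (337/1051) = 0.82907/0.32065 = 2.58563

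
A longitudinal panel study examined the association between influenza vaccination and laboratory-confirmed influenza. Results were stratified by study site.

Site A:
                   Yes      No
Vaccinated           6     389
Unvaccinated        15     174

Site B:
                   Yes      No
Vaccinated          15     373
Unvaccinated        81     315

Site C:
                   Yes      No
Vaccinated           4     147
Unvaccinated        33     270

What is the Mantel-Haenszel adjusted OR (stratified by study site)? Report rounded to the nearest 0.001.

OR_MH = Σ(aᵢdᵢ/nᵢ) / Σ(bᵢcᵢ/nᵢ), where nᵢ is the stratum total.
Stratum 1 (Site A): n = 584; a·d/n = 6·174/584 = 1.7877; b·c/n = 389·15/584 = 9.9914
Stratum 2 (Site B): n = 784; a·d/n = 15·315/784 = 6.0268; b·c/n = 373·81/784 = 38.5370
Stratum 3 (Site C): n = 454; a·d/n = 4·270/454 = 2.3789; b·c/n = 147·33/454 = 10.6850
OR_MH = (1.7877 + 6.0268 + 2.3789) / (9.9914 + 38.5370 + 10.6850) = 10.1933 / 59.2135 = 0.17215

0.172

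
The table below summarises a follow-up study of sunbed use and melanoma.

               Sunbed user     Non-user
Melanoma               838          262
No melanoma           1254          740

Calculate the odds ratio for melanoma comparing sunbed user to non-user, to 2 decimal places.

1.89

Reading the table with exposure as columns: a = 838 (Sunbed user, case), b = 1254 (Sunbed user, non-case), c = 262 (Non-user, case), d = 740.
OR = (a·d)/(b·c) = (838 × 740) / (1254 × 262) = 620120 / 328548 = 1.88746
The odds of melanoma are about 1.89 times as high in the sunbed user group.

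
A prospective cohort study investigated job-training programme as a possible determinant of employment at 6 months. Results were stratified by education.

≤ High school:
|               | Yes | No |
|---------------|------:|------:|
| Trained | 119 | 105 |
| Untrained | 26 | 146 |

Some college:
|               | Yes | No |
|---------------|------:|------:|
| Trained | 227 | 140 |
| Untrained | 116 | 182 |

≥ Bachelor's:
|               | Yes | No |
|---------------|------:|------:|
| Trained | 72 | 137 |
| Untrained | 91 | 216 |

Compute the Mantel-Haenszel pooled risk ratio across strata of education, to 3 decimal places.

1.698

RR_MH = Σ(aᵢ·n₀ᵢ/nᵢ) / Σ(cᵢ·n₁ᵢ/nᵢ), with n₁ᵢ = aᵢ+bᵢ (exposed), n₀ᵢ = cᵢ+dᵢ (unexposed), nᵢ = n₁ᵢ+n₀ᵢ.
Stratum 1 (≤ High school): n₁ = 224, n₀ = 172, n = 396; a·n₀/n = 119·172/396 = 51.6869; c·n₁/n = 26·224/396 = 14.7071
Stratum 2 (Some college): n₁ = 367, n₀ = 298, n = 665; a·n₀/n = 227·298/665 = 101.7233; c·n₁/n = 116·367/665 = 64.0180
Stratum 3 (≥ Bachelor's): n₁ = 209, n₀ = 307, n = 516; a·n₀/n = 72·307/516 = 42.8372; c·n₁/n = 91·209/516 = 36.8585
RR_MH = (51.6869 + 101.7233 + 42.8372) / (14.7071 + 64.0180 + 36.8585) = 196.2474 / 115.5836 = 1.69788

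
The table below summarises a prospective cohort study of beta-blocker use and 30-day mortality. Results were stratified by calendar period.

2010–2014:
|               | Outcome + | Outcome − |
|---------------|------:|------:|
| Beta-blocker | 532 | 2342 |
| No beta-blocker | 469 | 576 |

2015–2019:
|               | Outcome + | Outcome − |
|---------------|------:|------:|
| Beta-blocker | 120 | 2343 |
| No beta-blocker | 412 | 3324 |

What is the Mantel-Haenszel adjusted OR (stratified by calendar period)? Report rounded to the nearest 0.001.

OR_MH = Σ(aᵢdᵢ/nᵢ) / Σ(bᵢcᵢ/nᵢ), where nᵢ is the stratum total.
Stratum 1 (2010–2014): n = 3919; a·d/n = 532·576/3919 = 78.1914; b·c/n = 2342·469/3919 = 280.2751
Stratum 2 (2015–2019): n = 6199; a·d/n = 120·3324/6199 = 64.3459; b·c/n = 2343·412/6199 = 155.7212
OR_MH = (78.1914 + 64.3459) / (280.2751 + 155.7212) = 142.5372 / 435.9963 = 0.32692

0.327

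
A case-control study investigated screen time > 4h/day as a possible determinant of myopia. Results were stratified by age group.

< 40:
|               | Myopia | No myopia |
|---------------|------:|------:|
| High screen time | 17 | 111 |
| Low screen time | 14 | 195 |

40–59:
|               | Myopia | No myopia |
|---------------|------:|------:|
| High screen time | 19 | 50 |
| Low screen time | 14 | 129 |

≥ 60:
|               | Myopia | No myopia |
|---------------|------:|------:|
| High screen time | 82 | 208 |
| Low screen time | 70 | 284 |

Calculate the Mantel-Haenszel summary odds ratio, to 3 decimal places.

OR_MH = Σ(aᵢdᵢ/nᵢ) / Σ(bᵢcᵢ/nᵢ), where nᵢ is the stratum total.
Stratum 1 (< 40): n = 337; a·d/n = 17·195/337 = 9.8368; b·c/n = 111·14/337 = 4.6113
Stratum 2 (40–59): n = 212; a·d/n = 19·129/212 = 11.5613; b·c/n = 50·14/212 = 3.3019
Stratum 3 (≥ 60): n = 644; a·d/n = 82·284/644 = 36.1615; b·c/n = 208·70/644 = 22.6087
OR_MH = (9.8368 + 11.5613 + 36.1615) / (4.6113 + 3.3019 + 22.6087) = 57.5596 / 30.5219 = 1.88585

1.886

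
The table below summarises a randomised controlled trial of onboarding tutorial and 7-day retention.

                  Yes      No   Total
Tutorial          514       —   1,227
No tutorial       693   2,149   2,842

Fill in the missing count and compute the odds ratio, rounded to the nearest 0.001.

2.236

The missing cell is in the exposed row: 1227 − 514 = 713.
So a = 514, b = 713, c = 693, d = 2149.
OR = (a·d)/(b·c) = (514 × 2149) / (713 × 693) = 1104586 / 494109 = 2.23551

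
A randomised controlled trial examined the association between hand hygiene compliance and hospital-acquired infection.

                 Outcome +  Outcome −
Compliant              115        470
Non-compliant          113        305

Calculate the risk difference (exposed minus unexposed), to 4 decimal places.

Cells: a = 115, b = 470, c = 113, d = 305.
Risk in exposed = 115/585 = 0.196581; risk in unexposed = 113/418 = 0.270335.
Risk difference = 0.196581 − 0.270335 = -0.073754

-0.0738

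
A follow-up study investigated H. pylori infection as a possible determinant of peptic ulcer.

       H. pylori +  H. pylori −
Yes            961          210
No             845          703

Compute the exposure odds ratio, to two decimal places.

Reading the table with exposure as columns: a = 961 (H. pylori +, case), b = 845 (H. pylori +, non-case), c = 210 (H. pylori −, case), d = 703.
OR = (a·d)/(b·c) = (961 × 703) / (845 × 210) = 675583 / 177450 = 3.80717
The odds of peptic ulcer are about 3.81 times as high in the h. pylori + group.

3.81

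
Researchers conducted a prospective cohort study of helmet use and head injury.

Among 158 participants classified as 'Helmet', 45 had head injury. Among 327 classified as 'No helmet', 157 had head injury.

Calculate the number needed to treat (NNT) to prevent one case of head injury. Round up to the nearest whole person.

6

Risk in treated group = 45/158 = 0.28481; risk in control = 157/327 = 0.48012.
Absolute risk reduction = 0.48012 − 0.28481 = 0.19531
NNT = 1 / ARR = 1 / 0.19531 = 5.120 → round up → 6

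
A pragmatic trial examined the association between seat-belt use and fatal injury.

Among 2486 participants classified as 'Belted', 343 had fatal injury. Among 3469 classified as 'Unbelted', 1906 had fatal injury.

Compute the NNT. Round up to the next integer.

Risk in treated group = 343/2486 = 0.13797; risk in control = 1906/3469 = 0.54944.
Absolute risk reduction = 0.54944 − 0.13797 = 0.41147
NNT = 1 / ARR = 1 / 0.41147 = 2.430 → round up → 3

3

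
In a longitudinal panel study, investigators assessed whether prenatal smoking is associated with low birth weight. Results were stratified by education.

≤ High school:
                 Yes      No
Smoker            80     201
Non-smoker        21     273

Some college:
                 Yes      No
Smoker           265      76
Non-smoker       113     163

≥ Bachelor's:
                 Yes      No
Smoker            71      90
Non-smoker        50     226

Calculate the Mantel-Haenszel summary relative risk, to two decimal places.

2.24

RR_MH = Σ(aᵢ·n₀ᵢ/nᵢ) / Σ(cᵢ·n₁ᵢ/nᵢ), with n₁ᵢ = aᵢ+bᵢ (exposed), n₀ᵢ = cᵢ+dᵢ (unexposed), nᵢ = n₁ᵢ+n₀ᵢ.
Stratum 1 (≤ High school): n₁ = 281, n₀ = 294, n = 575; a·n₀/n = 80·294/575 = 40.9043; c·n₁/n = 21·281/575 = 10.2626
Stratum 2 (Some college): n₁ = 341, n₀ = 276, n = 617; a·n₀/n = 265·276/617 = 118.5413; c·n₁/n = 113·341/617 = 62.4522
Stratum 3 (≥ Bachelor's): n₁ = 161, n₀ = 276, n = 437; a·n₀/n = 71·276/437 = 44.8421; c·n₁/n = 50·161/437 = 18.4211
RR_MH = (40.9043 + 118.5413 + 44.8421) / (10.2626 + 62.4522 + 18.4211) = 204.2878 / 91.1358 = 2.24157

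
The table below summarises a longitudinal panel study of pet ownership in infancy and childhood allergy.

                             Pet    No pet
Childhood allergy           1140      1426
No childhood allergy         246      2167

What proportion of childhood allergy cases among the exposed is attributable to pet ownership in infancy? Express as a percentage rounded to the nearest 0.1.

51.7

Reading the table with exposure as columns: a = 1140 (Pet, case), b = 246 (Pet, non-case), c = 1426 (No pet, case), d = 2167.
Risk in exposed = 1140/1386 = 0.82251; risk in unexposed = 1426/3593 = 0.39688.
RR = 0.82251/0.39688 = 2.07243
AR% = (RR − 1)/RR × 100 = (2.07243 − 1)/2.07243 × 100 = 51.7474%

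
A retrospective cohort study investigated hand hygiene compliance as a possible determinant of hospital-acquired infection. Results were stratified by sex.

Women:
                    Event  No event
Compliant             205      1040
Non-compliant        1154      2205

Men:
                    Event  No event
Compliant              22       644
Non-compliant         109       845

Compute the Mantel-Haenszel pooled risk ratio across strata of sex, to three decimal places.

0.455

RR_MH = Σ(aᵢ·n₀ᵢ/nᵢ) / Σ(cᵢ·n₁ᵢ/nᵢ), with n₁ᵢ = aᵢ+bᵢ (exposed), n₀ᵢ = cᵢ+dᵢ (unexposed), nᵢ = n₁ᵢ+n₀ᵢ.
Stratum 1 (Women): n₁ = 1245, n₀ = 3359, n = 4604; a·n₀/n = 205·3359/4604 = 149.5645; c·n₁/n = 1154·1245/4604 = 312.0613
Stratum 2 (Men): n₁ = 666, n₀ = 954, n = 1620; a·n₀/n = 22·954/1620 = 12.9556; c·n₁/n = 109·666/1620 = 44.8111
RR_MH = (149.5645 + 12.9556) / (312.0613 + 44.8111) = 162.5201 / 356.8724 = 0.45540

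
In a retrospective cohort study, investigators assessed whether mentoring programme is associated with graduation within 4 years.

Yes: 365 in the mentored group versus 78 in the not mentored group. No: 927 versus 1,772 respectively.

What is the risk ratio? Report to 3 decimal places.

From the description: a = 365, b = 927, c = 78, d = 1772.
Risk in exposed = 365/1292 = 0.28251; risk in unexposed = 78/1850 = 0.04216.
RR = 0.28251 / 0.04216 = 6.70050
The risk among the exposed is 6.70 times that among the unexposed.

6.701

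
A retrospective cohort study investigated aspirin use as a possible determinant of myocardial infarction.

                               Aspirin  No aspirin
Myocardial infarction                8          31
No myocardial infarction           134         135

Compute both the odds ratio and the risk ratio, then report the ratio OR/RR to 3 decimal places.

Reading the table with exposure as columns: a = 8 (Aspirin, case), b = 134 (Aspirin, non-case), c = 31 (No aspirin, case), d = 135.
OR = (8·135)/(134·31) = 1080/4154 = 0.25999
Risk in exposed = 8/142 = 0.05634; risk in unexposed = 31/166 = 0.18675; RR = 0.30168
OR/RR = 0.25999 / 0.30168 = 0.86181
The outcome is not rare, so the OR lies further from 1 than the RR.

0.862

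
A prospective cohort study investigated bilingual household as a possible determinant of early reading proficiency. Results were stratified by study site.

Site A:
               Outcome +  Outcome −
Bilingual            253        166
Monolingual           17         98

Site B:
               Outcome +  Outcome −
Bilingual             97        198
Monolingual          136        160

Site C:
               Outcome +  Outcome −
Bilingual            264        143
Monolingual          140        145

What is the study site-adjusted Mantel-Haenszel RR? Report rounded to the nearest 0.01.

1.29

RR_MH = Σ(aᵢ·n₀ᵢ/nᵢ) / Σ(cᵢ·n₁ᵢ/nᵢ), with n₁ᵢ = aᵢ+bᵢ (exposed), n₀ᵢ = cᵢ+dᵢ (unexposed), nᵢ = n₁ᵢ+n₀ᵢ.
Stratum 1 (Site A): n₁ = 419, n₀ = 115, n = 534; a·n₀/n = 253·115/534 = 54.4850; c·n₁/n = 17·419/534 = 13.3390
Stratum 2 (Site B): n₁ = 295, n₀ = 296, n = 591; a·n₀/n = 97·296/591 = 48.5821; c·n₁/n = 136·295/591 = 67.8849
Stratum 3 (Site C): n₁ = 407, n₀ = 285, n = 692; a·n₀/n = 264·285/692 = 108.7283; c·n₁/n = 140·407/692 = 82.3410
RR_MH = (54.4850 + 48.5821 + 108.7283) / (13.3390 + 67.8849 + 82.3410) = 211.7954 / 163.5649 = 1.29487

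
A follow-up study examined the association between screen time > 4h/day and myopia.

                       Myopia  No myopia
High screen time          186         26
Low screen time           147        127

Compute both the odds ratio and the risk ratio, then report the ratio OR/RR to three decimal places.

3.779

Cells: a = 186, b = 26, c = 147, d = 127.
OR = (186·127)/(26·147) = 23622/3822 = 6.18053
Risk in exposed = 186/212 = 0.87736; risk in unexposed = 147/274 = 0.53650; RR = 1.63535
OR/RR = 6.18053 / 1.63535 = 3.77934
The outcome is not rare, so the OR lies further from 1 than the RR.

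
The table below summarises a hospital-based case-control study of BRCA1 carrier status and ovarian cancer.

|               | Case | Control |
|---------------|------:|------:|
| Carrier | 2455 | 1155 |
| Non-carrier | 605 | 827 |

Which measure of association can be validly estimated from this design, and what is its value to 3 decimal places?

Cells: a = 2455, b = 1155, c = 605, d = 827.
This is a hospital-based case-control study: participants were sampled on outcome status, so risks in the source population cannot be estimated directly — relative risk is not valid here. The odds ratio is the appropriate measure.
OR = (a·d)/(b·c) = (2455 × 827) / (1155 × 605) = 2030285 / 698775 = 2.90549

2.905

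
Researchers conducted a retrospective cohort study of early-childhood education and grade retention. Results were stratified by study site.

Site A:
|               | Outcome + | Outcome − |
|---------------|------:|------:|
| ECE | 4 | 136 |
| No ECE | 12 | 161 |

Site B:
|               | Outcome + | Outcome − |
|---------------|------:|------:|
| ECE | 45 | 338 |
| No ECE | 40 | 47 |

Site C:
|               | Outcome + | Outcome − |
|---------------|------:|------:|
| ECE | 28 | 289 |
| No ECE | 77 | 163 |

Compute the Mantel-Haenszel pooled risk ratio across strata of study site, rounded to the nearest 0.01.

RR_MH = Σ(aᵢ·n₀ᵢ/nᵢ) / Σ(cᵢ·n₁ᵢ/nᵢ), with n₁ᵢ = aᵢ+bᵢ (exposed), n₀ᵢ = cᵢ+dᵢ (unexposed), nᵢ = n₁ᵢ+n₀ᵢ.
Stratum 1 (Site A): n₁ = 140, n₀ = 173, n = 313; a·n₀/n = 4·173/313 = 2.2109; c·n₁/n = 12·140/313 = 5.3674
Stratum 2 (Site B): n₁ = 383, n₀ = 87, n = 470; a·n₀/n = 45·87/470 = 8.3298; c·n₁/n = 40·383/470 = 32.5957
Stratum 3 (Site C): n₁ = 317, n₀ = 240, n = 557; a·n₀/n = 28·240/557 = 12.0646; c·n₁/n = 77·317/557 = 43.8223
RR_MH = (2.2109 + 8.3298 + 12.0646) / (5.3674 + 32.5957 + 43.8223) = 22.6053 / 81.7854 = 0.27640

0.28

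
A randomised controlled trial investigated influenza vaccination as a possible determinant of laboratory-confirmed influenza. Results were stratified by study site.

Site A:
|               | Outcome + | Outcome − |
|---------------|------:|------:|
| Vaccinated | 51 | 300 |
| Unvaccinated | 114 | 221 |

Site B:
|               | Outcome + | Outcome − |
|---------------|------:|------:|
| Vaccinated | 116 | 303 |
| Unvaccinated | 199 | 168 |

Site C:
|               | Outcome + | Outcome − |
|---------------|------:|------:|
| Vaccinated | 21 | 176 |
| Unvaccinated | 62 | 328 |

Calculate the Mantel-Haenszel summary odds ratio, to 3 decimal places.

0.365

OR_MH = Σ(aᵢdᵢ/nᵢ) / Σ(bᵢcᵢ/nᵢ), where nᵢ is the stratum total.
Stratum 1 (Site A): n = 686; a·d/n = 51·221/686 = 16.4300; b·c/n = 300·114/686 = 49.8542
Stratum 2 (Site B): n = 786; a·d/n = 116·168/786 = 24.7939; b·c/n = 303·199/786 = 76.7137
Stratum 3 (Site C): n = 587; a·d/n = 21·328/587 = 11.7342; b·c/n = 176·62/587 = 18.5894
OR_MH = (16.4300 + 24.7939 + 11.7342) / (49.8542 + 76.7137 + 18.5894) = 52.9582 / 145.1574 = 0.36483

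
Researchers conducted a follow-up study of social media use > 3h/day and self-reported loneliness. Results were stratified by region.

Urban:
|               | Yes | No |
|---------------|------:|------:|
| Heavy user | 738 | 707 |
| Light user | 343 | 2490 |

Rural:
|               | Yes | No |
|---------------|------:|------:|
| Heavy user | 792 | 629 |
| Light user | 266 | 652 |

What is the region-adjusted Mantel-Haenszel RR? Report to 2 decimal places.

2.88

RR_MH = Σ(aᵢ·n₀ᵢ/nᵢ) / Σ(cᵢ·n₁ᵢ/nᵢ), with n₁ᵢ = aᵢ+bᵢ (exposed), n₀ᵢ = cᵢ+dᵢ (unexposed), nᵢ = n₁ᵢ+n₀ᵢ.
Stratum 1 (Urban): n₁ = 1445, n₀ = 2833, n = 4278; a·n₀/n = 738·2833/4278 = 488.7223; c·n₁/n = 343·1445/4278 = 115.8567
Stratum 2 (Rural): n₁ = 1421, n₀ = 918, n = 2339; a·n₀/n = 792·918/2339 = 310.8405; c·n₁/n = 266·1421/2339 = 161.6015
RR_MH = (488.7223 + 310.8405) / (115.8567 + 161.6015) = 799.5628 / 277.4582 = 2.88174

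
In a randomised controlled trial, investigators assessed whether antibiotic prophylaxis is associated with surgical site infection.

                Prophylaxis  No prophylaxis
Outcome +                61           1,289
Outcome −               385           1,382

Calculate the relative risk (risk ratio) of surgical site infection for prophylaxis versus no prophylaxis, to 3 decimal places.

0.283

Reading the table with exposure as columns: a = 61 (Prophylaxis, case), b = 385 (Prophylaxis, non-case), c = 1289 (No prophylaxis, case), d = 1382.
Risk in exposed = 61/446 = 0.13677; risk in unexposed = 1289/2671 = 0.48259.
RR = 0.13677 / 0.48259 = 0.28341
The risk is 72% lower among the exposed than among the unexposed.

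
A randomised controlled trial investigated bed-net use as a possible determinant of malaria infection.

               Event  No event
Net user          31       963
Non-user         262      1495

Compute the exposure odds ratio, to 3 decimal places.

0.184

Cells: a = 31, b = 963, c = 262, d = 1495.
OR = (a·d)/(b·c) = (31 × 1495) / (963 × 262) = 46345 / 252306 = 0.18369
Exposure is associated with lower odds of malaria infection (OR = 0.18 < 1).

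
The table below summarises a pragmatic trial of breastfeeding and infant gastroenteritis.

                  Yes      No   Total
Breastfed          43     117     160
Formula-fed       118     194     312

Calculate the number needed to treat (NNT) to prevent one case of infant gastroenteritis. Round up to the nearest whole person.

Risk in treated group = 43/160 = 0.26875; risk in control = 118/312 = 0.37821.
Absolute risk reduction = 0.37821 − 0.26875 = 0.10946
NNT = 1 / ARR = 1 / 0.10946 = 9.136 → round up → 10

10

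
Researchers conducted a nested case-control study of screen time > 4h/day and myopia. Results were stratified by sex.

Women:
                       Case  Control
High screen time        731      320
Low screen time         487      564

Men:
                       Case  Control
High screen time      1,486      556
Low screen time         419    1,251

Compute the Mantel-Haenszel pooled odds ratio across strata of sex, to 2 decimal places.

5.09

OR_MH = Σ(aᵢdᵢ/nᵢ) / Σ(bᵢcᵢ/nᵢ), where nᵢ is the stratum total.
Stratum 1 (Women): n = 2102; a·d/n = 731·564/2102 = 196.1389; b·c/n = 320·487/2102 = 74.1389
Stratum 2 (Men): n = 3712; a·d/n = 1486·1251/3712 = 500.8044; b·c/n = 556·419/3712 = 62.7597
OR_MH = (196.1389 + 500.8044) / (74.1389 + 62.7597) = 696.9433 / 136.8986 = 5.09095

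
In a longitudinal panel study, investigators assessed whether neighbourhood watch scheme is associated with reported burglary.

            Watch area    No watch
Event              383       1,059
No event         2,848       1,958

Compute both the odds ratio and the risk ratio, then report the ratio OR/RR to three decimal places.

0.736

Reading the table with exposure as columns: a = 383 (Watch area, case), b = 2848 (Watch area, non-case), c = 1059 (No watch, case), d = 1958.
OR = (383·1958)/(2848·1059) = 749914/3016032 = 0.24864
Risk in exposed = 383/3231 = 0.11854; risk in unexposed = 1059/3017 = 0.35101; RR = 0.33771
OR/RR = 0.24864 / 0.33771 = 0.73627
The outcome is not rare, so the OR lies further from 1 than the RR.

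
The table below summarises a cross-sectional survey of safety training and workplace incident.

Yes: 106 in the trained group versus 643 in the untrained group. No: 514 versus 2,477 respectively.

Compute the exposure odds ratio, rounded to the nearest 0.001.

From the description: a = 106, b = 514, c = 643, d = 2477.
OR = (a·d)/(b·c) = (106 × 2477) / (514 × 643) = 262562 / 330502 = 0.79443
Exposure is associated with lower odds of workplace incident (OR = 0.79 < 1).

0.794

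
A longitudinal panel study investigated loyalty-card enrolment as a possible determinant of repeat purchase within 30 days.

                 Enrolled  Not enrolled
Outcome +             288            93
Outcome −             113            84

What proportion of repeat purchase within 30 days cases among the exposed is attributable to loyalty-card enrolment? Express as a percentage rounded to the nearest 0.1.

26.8

Reading the table with exposure as columns: a = 288 (Enrolled, case), b = 113 (Enrolled, non-case), c = 93 (Not enrolled, case), d = 84.
Risk in exposed = 288/401 = 0.71820; risk in unexposed = 93/177 = 0.52542.
RR = 0.71820/0.52542 = 1.36691
AR% = (RR − 1)/RR × 100 = (1.36691 − 1)/1.36691 × 100 = 26.8420%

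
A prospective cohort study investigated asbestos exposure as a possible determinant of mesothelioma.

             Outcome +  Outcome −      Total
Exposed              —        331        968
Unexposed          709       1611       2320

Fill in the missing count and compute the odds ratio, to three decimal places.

The missing cell is in the exposed row: 968 − 331 = 637.
So a = 637, b = 331, c = 709, d = 1611.
OR = (a·d)/(b·c) = (637 × 1611) / (331 × 709) = 1026207 / 234679 = 4.37281

4.373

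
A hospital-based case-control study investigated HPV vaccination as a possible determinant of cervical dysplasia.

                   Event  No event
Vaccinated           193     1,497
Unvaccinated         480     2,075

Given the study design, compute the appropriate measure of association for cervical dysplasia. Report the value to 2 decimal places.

0.56

Cells: a = 193, b = 1497, c = 480, d = 2075.
This is a hospital-based case-control study: participants were sampled on outcome status, so risks in the source population cannot be estimated directly — relative risk is not valid here. The odds ratio is the appropriate measure.
OR = (a·d)/(b·c) = (193 × 2075) / (1497 × 480) = 400475 / 718560 = 0.55733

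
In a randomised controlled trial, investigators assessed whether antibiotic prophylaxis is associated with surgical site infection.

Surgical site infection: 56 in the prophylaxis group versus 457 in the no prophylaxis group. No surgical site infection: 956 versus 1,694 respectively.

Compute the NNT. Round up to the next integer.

Risk in treated group = 56/1012 = 0.05534; risk in control = 457/2151 = 0.21246.
Absolute risk reduction = 0.21246 − 0.05534 = 0.15712
NNT = 1 / ARR = 1 / 0.15712 = 6.364 → round up → 7

7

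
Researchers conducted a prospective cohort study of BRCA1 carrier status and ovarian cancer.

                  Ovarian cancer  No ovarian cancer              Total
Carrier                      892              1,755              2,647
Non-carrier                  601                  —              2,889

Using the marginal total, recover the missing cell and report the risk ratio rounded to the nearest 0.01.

The missing cell is in the unexposed row: 2889 − 601 = 2288.
So a = 892, b = 1755, c = 601, d = 2288.
RR = [a/(a+b)] / [c/(c+d)] = (892/2647) / (601/2889) = 0.33699/0.20803 = 1.61988

1.62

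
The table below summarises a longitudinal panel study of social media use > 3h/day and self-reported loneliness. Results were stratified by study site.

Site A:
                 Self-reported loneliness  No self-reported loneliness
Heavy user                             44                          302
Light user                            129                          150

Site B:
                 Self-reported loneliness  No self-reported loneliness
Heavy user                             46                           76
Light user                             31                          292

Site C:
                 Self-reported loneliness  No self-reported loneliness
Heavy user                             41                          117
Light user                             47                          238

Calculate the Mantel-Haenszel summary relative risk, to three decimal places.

RR_MH = Σ(aᵢ·n₀ᵢ/nᵢ) / Σ(cᵢ·n₁ᵢ/nᵢ), with n₁ᵢ = aᵢ+bᵢ (exposed), n₀ᵢ = cᵢ+dᵢ (unexposed), nᵢ = n₁ᵢ+n₀ᵢ.
Stratum 1 (Site A): n₁ = 346, n₀ = 279, n = 625; a·n₀/n = 44·279/625 = 19.6416; c·n₁/n = 129·346/625 = 71.4144
Stratum 2 (Site B): n₁ = 122, n₀ = 323, n = 445; a·n₀/n = 46·323/445 = 33.3888; c·n₁/n = 31·122/445 = 8.4989
Stratum 3 (Site C): n₁ = 158, n₀ = 285, n = 443; a·n₀/n = 41·285/443 = 26.3770; c·n₁/n = 47·158/443 = 16.7630
RR_MH = (19.6416 + 33.3888 + 26.3770) / (71.4144 + 8.4989 + 16.7630) = 79.4073 / 96.6763 = 0.82137

0.821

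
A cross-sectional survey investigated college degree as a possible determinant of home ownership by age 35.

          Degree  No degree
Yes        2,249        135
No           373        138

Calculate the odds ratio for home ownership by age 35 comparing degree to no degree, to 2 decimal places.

Reading the table with exposure as columns: a = 2249 (Degree, case), b = 373 (Degree, non-case), c = 135 (No degree, case), d = 138.
OR = (a·d)/(b·c) = (2249 × 138) / (373 × 135) = 310362 / 50355 = 6.16348
The odds of home ownership by age 35 are about 6.16 times as high in the degree group.

6.16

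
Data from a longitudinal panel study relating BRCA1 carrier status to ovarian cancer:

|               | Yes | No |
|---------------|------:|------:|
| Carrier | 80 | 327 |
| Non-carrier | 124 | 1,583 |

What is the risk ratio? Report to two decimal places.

2.71

Cells: a = 80, b = 327, c = 124, d = 1583.
Risk in exposed = 80/407 = 0.19656; risk in unexposed = 124/1707 = 0.07264.
RR = 0.19656 / 0.07264 = 2.70587
The risk among the exposed is 2.71 times that among the unexposed.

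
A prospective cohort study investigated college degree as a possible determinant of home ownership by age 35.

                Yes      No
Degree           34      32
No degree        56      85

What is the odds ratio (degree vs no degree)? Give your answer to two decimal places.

1.61

Cells: a = 34, b = 32, c = 56, d = 85.
OR = (a·d)/(b·c) = (34 × 85) / (32 × 56) = 2890 / 1792 = 1.61272
The odds of home ownership by age 35 are about 1.61 times as high in the degree group.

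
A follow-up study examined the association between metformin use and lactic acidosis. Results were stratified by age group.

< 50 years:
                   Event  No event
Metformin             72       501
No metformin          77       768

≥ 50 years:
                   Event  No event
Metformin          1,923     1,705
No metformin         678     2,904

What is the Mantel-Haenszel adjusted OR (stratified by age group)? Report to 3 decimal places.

OR_MH = Σ(aᵢdᵢ/nᵢ) / Σ(bᵢcᵢ/nᵢ), where nᵢ is the stratum total.
Stratum 1 (< 50 years): n = 1418; a·d/n = 72·768/1418 = 38.9958; b·c/n = 501·77/1418 = 27.2052
Stratum 2 (≥ 50 years): n = 7210; a·d/n = 1923·2904/7210 = 774.5343; b·c/n = 1705·678/7210 = 160.3315
OR_MH = (38.9958 + 774.5343) / (27.2052 + 160.3315) = 813.5300 / 187.5367 = 4.33798

4.338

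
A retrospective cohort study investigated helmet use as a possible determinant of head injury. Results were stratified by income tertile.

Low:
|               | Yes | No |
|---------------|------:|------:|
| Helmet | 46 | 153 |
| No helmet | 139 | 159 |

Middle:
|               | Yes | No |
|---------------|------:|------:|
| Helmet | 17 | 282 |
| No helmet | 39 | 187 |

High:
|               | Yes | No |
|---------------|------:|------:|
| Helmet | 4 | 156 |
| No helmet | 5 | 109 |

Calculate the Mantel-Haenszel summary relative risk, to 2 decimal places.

RR_MH = Σ(aᵢ·n₀ᵢ/nᵢ) / Σ(cᵢ·n₁ᵢ/nᵢ), with n₁ᵢ = aᵢ+bᵢ (exposed), n₀ᵢ = cᵢ+dᵢ (unexposed), nᵢ = n₁ᵢ+n₀ᵢ.
Stratum 1 (Low): n₁ = 199, n₀ = 298, n = 497; a·n₀/n = 46·298/497 = 27.5815; c·n₁/n = 139·199/497 = 55.6559
Stratum 2 (Middle): n₁ = 299, n₀ = 226, n = 525; a·n₀/n = 17·226/525 = 7.3181; c·n₁/n = 39·299/525 = 22.2114
Stratum 3 (High): n₁ = 160, n₀ = 114, n = 274; a·n₀/n = 4·114/274 = 1.6642; c·n₁/n = 5·160/274 = 2.9197
RR_MH = (27.5815 + 7.3181 + 1.6642) / (55.6559 + 22.2114 + 2.9197) = 36.5638 / 80.7871 = 0.45259

0.45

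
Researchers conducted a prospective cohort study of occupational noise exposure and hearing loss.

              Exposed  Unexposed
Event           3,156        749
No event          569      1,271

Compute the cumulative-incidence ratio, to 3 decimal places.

Reading the table with exposure as columns: a = 3156 (Exposed, case), b = 569 (Exposed, non-case), c = 749 (Unexposed, case), d = 1271.
Risk in exposed = 3156/3725 = 0.84725; risk in unexposed = 749/2020 = 0.37079.
RR = 0.84725 / 0.37079 = 2.28497
The risk among the exposed is 2.28 times that among the unexposed.

2.285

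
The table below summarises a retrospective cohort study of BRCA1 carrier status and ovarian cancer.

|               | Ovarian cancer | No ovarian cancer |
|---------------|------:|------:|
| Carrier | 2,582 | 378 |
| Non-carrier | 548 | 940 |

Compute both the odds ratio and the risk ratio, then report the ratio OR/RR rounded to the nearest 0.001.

Cells: a = 2582, b = 378, c = 548, d = 940.
OR = (2582·940)/(378·548) = 2427080/207144 = 11.71687
Risk in exposed = 2582/2960 = 0.87230; risk in unexposed = 548/1488 = 0.36828; RR = 2.36857
OR/RR = 11.71687 / 2.36857 = 4.94681
The outcome is not rare, so the OR lies further from 1 than the RR.

4.947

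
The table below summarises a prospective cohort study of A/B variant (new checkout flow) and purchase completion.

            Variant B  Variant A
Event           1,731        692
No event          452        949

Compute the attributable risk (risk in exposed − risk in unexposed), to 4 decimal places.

Reading the table with exposure as columns: a = 1731 (Variant B, case), b = 452 (Variant B, non-case), c = 692 (Variant A, case), d = 949.
Risk in exposed = 1731/2183 = 0.792945; risk in unexposed = 692/1641 = 0.421694.
Risk difference = 0.792945 − 0.421694 = 0.371251

0.3713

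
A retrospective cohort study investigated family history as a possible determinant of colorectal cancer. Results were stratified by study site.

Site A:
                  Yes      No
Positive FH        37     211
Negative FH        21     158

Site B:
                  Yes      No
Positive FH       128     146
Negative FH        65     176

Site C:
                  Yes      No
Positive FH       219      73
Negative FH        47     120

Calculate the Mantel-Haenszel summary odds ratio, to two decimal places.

OR_MH = Σ(aᵢdᵢ/nᵢ) / Σ(bᵢcᵢ/nᵢ), where nᵢ is the stratum total.
Stratum 1 (Site A): n = 427; a·d/n = 37·158/427 = 13.6909; b·c/n = 211·21/427 = 10.3770
Stratum 2 (Site B): n = 515; a·d/n = 128·176/515 = 43.7437; b·c/n = 146·65/515 = 18.4272
Stratum 3 (Site C): n = 459; a·d/n = 219·120/459 = 57.2549; b·c/n = 73·47/459 = 7.4749
OR_MH = (13.6909 + 43.7437 + 57.2549) / (10.3770 + 18.4272 + 7.4749) = 114.6895 / 36.2792 = 3.16130

3.16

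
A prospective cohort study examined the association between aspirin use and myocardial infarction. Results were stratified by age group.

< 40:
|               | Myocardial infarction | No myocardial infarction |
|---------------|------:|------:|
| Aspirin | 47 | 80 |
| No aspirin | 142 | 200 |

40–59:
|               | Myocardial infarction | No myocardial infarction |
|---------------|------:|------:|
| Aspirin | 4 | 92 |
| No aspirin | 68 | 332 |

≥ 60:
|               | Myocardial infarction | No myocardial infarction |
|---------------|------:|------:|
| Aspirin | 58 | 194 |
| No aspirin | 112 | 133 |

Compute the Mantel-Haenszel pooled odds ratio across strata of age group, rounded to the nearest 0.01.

OR_MH = Σ(aᵢdᵢ/nᵢ) / Σ(bᵢcᵢ/nᵢ), where nᵢ is the stratum total.
Stratum 1 (< 40): n = 469; a·d/n = 47·200/469 = 20.0426; b·c/n = 80·142/469 = 24.2217
Stratum 2 (40–59): n = 496; a·d/n = 4·332/496 = 2.6774; b·c/n = 92·68/496 = 12.6129
Stratum 3 (≥ 60): n = 497; a·d/n = 58·133/497 = 15.5211; b·c/n = 194·112/497 = 43.7183
OR_MH = (20.0426 + 2.6774 + 15.5211) / (24.2217 + 12.6129 + 43.7183) = 38.2412 / 80.5530 = 0.47473

0.47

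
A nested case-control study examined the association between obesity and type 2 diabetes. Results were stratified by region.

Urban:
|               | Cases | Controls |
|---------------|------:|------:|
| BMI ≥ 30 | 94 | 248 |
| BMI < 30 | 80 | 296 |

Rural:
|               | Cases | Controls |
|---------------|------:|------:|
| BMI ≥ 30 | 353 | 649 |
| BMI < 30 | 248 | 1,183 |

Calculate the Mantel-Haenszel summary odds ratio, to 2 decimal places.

2.24

OR_MH = Σ(aᵢdᵢ/nᵢ) / Σ(bᵢcᵢ/nᵢ), where nᵢ is the stratum total.
Stratum 1 (Urban): n = 718; a·d/n = 94·296/718 = 38.7521; b·c/n = 248·80/718 = 27.6323
Stratum 2 (Rural): n = 2433; a·d/n = 353·1183/2433 = 171.6395; b·c/n = 649·248/2433 = 66.1537
OR_MH = (38.7521 + 171.6395) / (27.6323 + 66.1537) = 210.3916 / 93.7860 = 2.24332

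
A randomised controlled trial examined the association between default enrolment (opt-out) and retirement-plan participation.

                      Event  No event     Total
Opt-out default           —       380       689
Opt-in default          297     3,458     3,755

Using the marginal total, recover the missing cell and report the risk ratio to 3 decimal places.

5.670

The missing cell is in the exposed row: 689 − 380 = 309.
So a = 309, b = 380, c = 297, d = 3458.
RR = [a/(a+b)] / [c/(c+d)] = (309/689) / (297/3755) = 0.44848/0.07909 = 5.67013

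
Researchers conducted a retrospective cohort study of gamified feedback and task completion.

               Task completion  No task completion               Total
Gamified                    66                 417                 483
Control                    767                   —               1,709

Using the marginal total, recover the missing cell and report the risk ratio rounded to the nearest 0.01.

The missing cell is in the unexposed row: 1709 − 767 = 942.
So a = 66, b = 417, c = 767, d = 942.
RR = [a/(a+b)] / [c/(c+d)] = (66/483) / (767/1709) = 0.13665/0.44880 = 0.30447

0.30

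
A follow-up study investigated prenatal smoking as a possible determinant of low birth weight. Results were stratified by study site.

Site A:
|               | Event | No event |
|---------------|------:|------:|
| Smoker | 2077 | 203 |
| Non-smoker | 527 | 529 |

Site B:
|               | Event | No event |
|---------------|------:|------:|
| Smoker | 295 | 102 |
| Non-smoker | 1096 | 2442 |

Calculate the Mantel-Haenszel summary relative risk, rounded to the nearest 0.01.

1.96

RR_MH = Σ(aᵢ·n₀ᵢ/nᵢ) / Σ(cᵢ·n₁ᵢ/nᵢ), with n₁ᵢ = aᵢ+bᵢ (exposed), n₀ᵢ = cᵢ+dᵢ (unexposed), nᵢ = n₁ᵢ+n₀ᵢ.
Stratum 1 (Site A): n₁ = 2280, n₀ = 1056, n = 3336; a·n₀/n = 2077·1056/3336 = 657.4676; c·n₁/n = 527·2280/3336 = 360.1799
Stratum 2 (Site B): n₁ = 397, n₀ = 3538, n = 3935; a·n₀/n = 295·3538/3935 = 265.2376; c·n₁/n = 1096·397/3935 = 110.5748
RR_MH = (657.4676 + 265.2376) / (360.1799 + 110.5748) = 922.7052 / 470.7547 = 1.96006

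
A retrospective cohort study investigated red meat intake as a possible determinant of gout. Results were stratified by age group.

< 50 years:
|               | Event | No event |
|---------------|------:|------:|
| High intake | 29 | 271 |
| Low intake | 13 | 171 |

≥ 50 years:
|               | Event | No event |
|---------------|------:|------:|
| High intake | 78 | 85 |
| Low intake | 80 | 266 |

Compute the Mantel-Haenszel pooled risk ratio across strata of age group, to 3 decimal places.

1.902

RR_MH = Σ(aᵢ·n₀ᵢ/nᵢ) / Σ(cᵢ·n₁ᵢ/nᵢ), with n₁ᵢ = aᵢ+bᵢ (exposed), n₀ᵢ = cᵢ+dᵢ (unexposed), nᵢ = n₁ᵢ+n₀ᵢ.
Stratum 1 (< 50 years): n₁ = 300, n₀ = 184, n = 484; a·n₀/n = 29·184/484 = 11.0248; c·n₁/n = 13·300/484 = 8.0579
Stratum 2 (≥ 50 years): n₁ = 163, n₀ = 346, n = 509; a·n₀/n = 78·346/509 = 53.0216; c·n₁/n = 80·163/509 = 25.6189
RR_MH = (11.0248 + 53.0216) / (8.0579 + 25.6189) = 64.0464 / 33.6767 = 1.90180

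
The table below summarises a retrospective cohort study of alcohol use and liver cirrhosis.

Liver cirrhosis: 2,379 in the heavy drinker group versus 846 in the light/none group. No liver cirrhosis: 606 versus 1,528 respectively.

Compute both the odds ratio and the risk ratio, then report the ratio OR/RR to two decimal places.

3.17

From the description: a = 2379, b = 606, c = 846, d = 1528.
OR = (2379·1528)/(606·846) = 3635112/512676 = 7.09047
Risk in exposed = 2379/2985 = 0.79698; risk in unexposed = 846/2374 = 0.35636; RR = 2.23646
OR/RR = 7.09047 / 2.23646 = 3.17040
The outcome is not rare, so the OR lies further from 1 than the RR.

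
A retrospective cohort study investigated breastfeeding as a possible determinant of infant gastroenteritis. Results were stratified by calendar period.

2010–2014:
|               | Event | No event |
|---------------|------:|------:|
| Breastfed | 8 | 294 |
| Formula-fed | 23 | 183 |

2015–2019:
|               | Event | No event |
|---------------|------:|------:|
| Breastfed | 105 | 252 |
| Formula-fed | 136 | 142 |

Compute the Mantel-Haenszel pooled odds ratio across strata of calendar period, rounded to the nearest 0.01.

OR_MH = Σ(aᵢdᵢ/nᵢ) / Σ(bᵢcᵢ/nᵢ), where nᵢ is the stratum total.
Stratum 1 (2010–2014): n = 508; a·d/n = 8·183/508 = 2.8819; b·c/n = 294·23/508 = 13.3110
Stratum 2 (2015–2019): n = 635; a·d/n = 105·142/635 = 23.4803; b·c/n = 252·136/635 = 53.9717
OR_MH = (2.8819 + 23.4803) / (13.3110 + 53.9717) = 26.3622 / 67.2827 = 0.39181

0.39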